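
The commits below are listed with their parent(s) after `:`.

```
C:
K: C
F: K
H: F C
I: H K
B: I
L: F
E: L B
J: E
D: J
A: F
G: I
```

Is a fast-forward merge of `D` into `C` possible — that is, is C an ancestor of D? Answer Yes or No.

Yes

A fast-forward from C to D is possible iff C is an ancestor of D.
Ancestors of D: {B, C, D, E, F, H, I, J, K, L}.
C is among them, so fast-forward is possible.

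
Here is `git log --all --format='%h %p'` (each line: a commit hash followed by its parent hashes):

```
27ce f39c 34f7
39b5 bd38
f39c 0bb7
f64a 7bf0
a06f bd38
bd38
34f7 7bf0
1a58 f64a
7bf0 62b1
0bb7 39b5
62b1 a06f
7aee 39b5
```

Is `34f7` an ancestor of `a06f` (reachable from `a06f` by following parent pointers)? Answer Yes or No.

Ancestors of a06f: {a06f, bd38}.
34f7 is not in that set, so it is not an ancestor of a06f.

No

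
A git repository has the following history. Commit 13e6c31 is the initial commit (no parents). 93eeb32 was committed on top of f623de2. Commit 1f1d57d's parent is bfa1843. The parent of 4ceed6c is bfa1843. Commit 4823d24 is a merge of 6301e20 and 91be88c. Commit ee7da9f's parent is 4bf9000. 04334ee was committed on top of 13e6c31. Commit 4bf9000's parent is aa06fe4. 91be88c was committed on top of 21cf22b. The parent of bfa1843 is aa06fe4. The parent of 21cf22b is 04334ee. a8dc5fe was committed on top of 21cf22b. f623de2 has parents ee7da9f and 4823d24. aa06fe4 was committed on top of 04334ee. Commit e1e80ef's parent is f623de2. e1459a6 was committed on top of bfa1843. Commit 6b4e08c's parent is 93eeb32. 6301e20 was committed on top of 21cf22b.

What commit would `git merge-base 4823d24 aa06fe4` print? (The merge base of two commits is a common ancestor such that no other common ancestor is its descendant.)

04334ee

Ancestors of 4823d24: {04334ee, 13e6c31, 21cf22b, 4823d24, 6301e20, 91be88c}.
Ancestors of aa06fe4: {04334ee, 13e6c31, aa06fe4}.
Common ancestors: {04334ee, 13e6c31}.
Among these, 04334ee is not an ancestor of any other common ancestor — it is the merge base.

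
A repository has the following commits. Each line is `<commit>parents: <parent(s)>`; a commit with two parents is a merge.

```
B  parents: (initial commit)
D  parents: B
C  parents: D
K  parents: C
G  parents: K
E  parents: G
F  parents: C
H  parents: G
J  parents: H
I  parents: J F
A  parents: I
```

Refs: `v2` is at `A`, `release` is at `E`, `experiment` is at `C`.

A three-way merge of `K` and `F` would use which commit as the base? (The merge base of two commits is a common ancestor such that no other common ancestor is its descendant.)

C

Ancestors of K: {B, C, D, K}.
Ancestors of F: {B, C, D, F}.
Common ancestors: {B, C, D}.
Among these, C is not an ancestor of any other common ancestor — it is the merge base.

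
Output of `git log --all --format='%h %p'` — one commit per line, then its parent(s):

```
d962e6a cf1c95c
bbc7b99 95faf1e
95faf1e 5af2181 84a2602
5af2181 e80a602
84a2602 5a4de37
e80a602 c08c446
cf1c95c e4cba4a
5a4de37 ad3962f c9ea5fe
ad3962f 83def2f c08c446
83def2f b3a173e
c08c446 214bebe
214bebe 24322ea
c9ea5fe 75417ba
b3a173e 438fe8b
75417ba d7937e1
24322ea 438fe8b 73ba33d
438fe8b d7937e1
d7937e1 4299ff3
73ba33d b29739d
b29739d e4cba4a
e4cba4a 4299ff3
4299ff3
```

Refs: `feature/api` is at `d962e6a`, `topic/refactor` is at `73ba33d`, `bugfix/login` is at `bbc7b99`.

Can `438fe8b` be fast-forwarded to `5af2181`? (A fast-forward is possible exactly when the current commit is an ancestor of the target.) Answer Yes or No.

Yes

A fast-forward from 438fe8b to 5af2181 is possible iff 438fe8b is an ancestor of 5af2181.
Ancestors of 5af2181: {214bebe, 24322ea, 4299ff3, 438fe8b, 5af2181, 73ba33d, b29739d, c08c446, d7937e1, e4cba4a, e80a602}.
438fe8b is among them, so fast-forward is possible.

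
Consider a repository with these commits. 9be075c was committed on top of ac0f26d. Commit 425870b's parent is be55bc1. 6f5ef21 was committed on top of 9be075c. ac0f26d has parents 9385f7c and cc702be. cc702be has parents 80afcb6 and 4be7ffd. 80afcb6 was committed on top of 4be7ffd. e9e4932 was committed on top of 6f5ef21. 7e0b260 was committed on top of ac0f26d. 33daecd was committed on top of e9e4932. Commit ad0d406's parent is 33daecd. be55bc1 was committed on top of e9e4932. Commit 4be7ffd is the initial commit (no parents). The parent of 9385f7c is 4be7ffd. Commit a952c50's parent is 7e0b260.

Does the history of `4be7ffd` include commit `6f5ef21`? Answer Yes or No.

Ancestors of 4be7ffd: {4be7ffd}.
6f5ef21 is not in that set, so it is not an ancestor of 4be7ffd.

No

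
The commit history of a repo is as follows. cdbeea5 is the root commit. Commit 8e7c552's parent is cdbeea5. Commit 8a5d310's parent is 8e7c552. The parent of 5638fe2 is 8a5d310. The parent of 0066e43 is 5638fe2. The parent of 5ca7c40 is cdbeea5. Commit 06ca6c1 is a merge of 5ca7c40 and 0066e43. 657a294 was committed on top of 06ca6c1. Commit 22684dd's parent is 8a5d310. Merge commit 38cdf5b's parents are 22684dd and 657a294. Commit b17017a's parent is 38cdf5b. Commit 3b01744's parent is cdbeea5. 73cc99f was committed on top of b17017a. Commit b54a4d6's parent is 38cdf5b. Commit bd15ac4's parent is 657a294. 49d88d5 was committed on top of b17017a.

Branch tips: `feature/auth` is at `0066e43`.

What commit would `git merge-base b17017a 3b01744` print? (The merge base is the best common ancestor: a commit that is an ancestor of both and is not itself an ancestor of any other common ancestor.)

cdbeea5

Ancestors of b17017a: {0066e43, 06ca6c1, 22684dd, 38cdf5b, 5638fe2, 5ca7c40, 657a294, 8a5d310, 8e7c552, b17017a, cdbeea5}.
Ancestors of 3b01744: {3b01744, cdbeea5}.
Common ancestors: {cdbeea5}.
The only common ancestor is cdbeea5, so it is the merge base.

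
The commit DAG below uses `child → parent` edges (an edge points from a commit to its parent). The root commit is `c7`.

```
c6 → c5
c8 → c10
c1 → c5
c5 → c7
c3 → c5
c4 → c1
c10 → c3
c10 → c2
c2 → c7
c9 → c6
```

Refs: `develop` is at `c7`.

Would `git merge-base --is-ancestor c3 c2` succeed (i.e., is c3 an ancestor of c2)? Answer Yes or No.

Ancestors of c2: {c2, c7}.
c3 is not in that set, so it is not an ancestor of c2.

No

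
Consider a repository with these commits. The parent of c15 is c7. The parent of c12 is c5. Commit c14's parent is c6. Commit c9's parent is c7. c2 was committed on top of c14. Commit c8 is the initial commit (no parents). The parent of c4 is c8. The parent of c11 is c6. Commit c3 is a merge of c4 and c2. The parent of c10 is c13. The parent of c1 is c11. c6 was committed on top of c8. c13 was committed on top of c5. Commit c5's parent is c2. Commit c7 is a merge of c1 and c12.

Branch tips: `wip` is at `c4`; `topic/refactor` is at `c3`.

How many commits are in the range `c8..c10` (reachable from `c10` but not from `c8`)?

Reachable from c10: {c10, c13, c14, c2, c5, c6, c8}.
Reachable from c8: {c8}.
In c10's history but not c8's: {c10, c13, c14, c2, c5, c6} — 6 commits.

6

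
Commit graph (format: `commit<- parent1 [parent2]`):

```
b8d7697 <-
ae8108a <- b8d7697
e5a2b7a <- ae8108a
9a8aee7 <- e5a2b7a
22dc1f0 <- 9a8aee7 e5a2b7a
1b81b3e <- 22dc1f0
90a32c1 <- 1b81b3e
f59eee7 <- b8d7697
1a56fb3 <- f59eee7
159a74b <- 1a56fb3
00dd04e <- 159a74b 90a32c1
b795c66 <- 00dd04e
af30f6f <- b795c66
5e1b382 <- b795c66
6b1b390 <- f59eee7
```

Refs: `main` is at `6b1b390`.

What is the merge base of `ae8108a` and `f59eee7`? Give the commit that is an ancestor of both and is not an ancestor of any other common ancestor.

b8d7697

Ancestors of ae8108a: {ae8108a, b8d7697}.
Ancestors of f59eee7: {b8d7697, f59eee7}.
Common ancestors: {b8d7697}.
The only common ancestor is b8d7697, so it is the merge base.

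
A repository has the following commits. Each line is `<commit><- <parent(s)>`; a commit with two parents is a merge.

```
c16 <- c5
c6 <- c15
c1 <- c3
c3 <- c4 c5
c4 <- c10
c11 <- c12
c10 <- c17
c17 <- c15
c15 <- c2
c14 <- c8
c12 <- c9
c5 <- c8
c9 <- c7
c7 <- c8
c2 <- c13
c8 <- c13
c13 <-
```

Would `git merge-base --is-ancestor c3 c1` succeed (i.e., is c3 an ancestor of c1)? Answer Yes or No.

Yes

Ancestors of c1 (commits reachable by following parents): {c1, c10, c13, c15, c17, c2, c3, c4, c5, c8}.
c3 is in that set, so it is an ancestor of c1.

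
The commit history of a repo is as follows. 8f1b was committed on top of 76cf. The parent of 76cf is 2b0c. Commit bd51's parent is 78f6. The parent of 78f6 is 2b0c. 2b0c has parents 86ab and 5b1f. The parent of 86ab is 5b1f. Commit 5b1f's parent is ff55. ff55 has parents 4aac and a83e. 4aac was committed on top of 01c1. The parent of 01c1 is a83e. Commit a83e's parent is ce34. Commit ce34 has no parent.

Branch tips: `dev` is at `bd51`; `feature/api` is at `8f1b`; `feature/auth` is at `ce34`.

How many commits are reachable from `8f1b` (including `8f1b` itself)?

Walking parent pointers from 8f1b: reachable set = {01c1, 2b0c, 4aac, 5b1f, 76cf, 86ab, 8f1b, a83e, ce34, ff55}.
That is 10 commits.

10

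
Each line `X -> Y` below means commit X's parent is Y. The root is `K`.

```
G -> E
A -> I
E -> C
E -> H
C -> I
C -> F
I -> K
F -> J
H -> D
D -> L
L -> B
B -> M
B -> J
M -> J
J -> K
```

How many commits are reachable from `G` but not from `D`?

6

Reachable from G: {B, C, D, E, F, G, H, I, J, K, L, M}.
Reachable from D: {B, D, J, K, L, M}.
In G's history but not D's: {C, E, F, G, H, I} — 6 commits.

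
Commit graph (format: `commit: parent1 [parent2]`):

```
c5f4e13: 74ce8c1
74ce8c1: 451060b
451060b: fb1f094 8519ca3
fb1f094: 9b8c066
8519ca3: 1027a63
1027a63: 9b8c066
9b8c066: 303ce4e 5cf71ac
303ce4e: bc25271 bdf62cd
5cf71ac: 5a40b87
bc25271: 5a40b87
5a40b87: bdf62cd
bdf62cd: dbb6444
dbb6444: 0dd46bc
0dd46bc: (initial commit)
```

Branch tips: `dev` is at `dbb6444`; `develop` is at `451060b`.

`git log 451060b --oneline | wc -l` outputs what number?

12

Walking parent pointers from 451060b: reachable set = {0dd46bc, 1027a63, 303ce4e, 451060b, 5a40b87, 5cf71ac, 8519ca3, 9b8c066, bc25271, bdf62cd, dbb6444, fb1f094}.
That is 12 commits.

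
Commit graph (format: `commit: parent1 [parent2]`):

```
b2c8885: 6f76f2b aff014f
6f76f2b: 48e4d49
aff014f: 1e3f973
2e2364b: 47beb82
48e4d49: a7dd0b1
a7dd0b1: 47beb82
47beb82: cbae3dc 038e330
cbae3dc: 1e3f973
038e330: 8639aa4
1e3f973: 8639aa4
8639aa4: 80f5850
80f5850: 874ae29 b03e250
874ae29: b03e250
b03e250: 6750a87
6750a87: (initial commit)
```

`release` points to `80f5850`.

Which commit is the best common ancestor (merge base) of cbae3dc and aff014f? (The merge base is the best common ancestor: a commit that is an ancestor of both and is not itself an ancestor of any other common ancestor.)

Ancestors of cbae3dc: {1e3f973, 6750a87, 80f5850, 8639aa4, 874ae29, b03e250, cbae3dc}.
Ancestors of aff014f: {1e3f973, 6750a87, 80f5850, 8639aa4, 874ae29, aff014f, b03e250}.
Common ancestors: {1e3f973, 6750a87, 80f5850, 8639aa4, 874ae29, b03e250}.
Among these, 1e3f973 is not an ancestor of any other common ancestor — it is the merge base.

1e3f973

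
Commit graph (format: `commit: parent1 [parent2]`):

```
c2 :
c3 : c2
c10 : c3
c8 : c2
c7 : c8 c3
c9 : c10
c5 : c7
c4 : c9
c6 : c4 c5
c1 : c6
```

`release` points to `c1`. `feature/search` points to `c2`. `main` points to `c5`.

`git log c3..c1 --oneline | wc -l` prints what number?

8

Reachable from c1: {c1, c10, c2, c3, c4, c5, c6, c7, c8, c9}.
Reachable from c3: {c2, c3}.
In c1's history but not c3's: {c1, c10, c4, c5, c6, c7, c8, c9} — 8 commits.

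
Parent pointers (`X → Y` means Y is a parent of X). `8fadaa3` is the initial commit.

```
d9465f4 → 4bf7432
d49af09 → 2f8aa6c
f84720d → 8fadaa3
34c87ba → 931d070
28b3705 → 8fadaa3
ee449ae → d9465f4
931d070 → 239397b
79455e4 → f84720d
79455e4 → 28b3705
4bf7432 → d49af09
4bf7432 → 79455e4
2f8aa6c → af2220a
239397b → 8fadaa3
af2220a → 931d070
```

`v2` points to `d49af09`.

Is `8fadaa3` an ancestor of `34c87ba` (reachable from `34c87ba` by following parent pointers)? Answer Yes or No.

Ancestors of 34c87ba (commits reachable by following parents): {239397b, 34c87ba, 8fadaa3, 931d070}.
8fadaa3 is in that set, so it is an ancestor of 34c87ba.

Yes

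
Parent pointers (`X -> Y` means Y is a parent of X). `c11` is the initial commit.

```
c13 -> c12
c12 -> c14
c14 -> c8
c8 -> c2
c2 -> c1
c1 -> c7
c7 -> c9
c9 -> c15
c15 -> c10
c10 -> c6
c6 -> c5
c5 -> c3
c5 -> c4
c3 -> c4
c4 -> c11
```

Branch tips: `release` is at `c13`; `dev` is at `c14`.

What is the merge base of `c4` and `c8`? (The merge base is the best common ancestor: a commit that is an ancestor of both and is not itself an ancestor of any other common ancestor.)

c4

Ancestors of c4: {c11, c4}.
Ancestors of c8: {c1, c10, c11, c15, c2, c3, c4, c5, c6, c7, c8, c9}.
Common ancestors: {c11, c4}.
Among these, c4 is not an ancestor of any other common ancestor — it is the merge base.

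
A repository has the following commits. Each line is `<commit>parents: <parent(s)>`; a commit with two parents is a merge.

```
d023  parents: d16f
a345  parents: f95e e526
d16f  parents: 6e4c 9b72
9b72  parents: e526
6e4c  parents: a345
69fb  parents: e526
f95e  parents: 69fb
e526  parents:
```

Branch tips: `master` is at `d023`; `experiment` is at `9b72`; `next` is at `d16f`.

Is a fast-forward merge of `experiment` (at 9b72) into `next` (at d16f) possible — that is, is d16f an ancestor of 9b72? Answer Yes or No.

A fast-forward from d16f to 9b72 is possible iff d16f is an ancestor of 9b72.
Ancestors of 9b72: {9b72, e526}.
d16f is not among them, so fast-forward is not possible.

No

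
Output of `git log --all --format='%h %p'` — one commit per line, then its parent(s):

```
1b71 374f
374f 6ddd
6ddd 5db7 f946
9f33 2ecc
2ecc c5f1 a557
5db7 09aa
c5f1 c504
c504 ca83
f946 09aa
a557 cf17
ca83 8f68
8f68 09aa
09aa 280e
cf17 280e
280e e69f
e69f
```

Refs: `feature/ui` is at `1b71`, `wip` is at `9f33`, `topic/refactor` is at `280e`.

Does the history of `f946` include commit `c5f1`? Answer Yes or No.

Ancestors of f946: {09aa, 280e, e69f, f946}.
c5f1 is not in that set, so it is not an ancestor of f946.

No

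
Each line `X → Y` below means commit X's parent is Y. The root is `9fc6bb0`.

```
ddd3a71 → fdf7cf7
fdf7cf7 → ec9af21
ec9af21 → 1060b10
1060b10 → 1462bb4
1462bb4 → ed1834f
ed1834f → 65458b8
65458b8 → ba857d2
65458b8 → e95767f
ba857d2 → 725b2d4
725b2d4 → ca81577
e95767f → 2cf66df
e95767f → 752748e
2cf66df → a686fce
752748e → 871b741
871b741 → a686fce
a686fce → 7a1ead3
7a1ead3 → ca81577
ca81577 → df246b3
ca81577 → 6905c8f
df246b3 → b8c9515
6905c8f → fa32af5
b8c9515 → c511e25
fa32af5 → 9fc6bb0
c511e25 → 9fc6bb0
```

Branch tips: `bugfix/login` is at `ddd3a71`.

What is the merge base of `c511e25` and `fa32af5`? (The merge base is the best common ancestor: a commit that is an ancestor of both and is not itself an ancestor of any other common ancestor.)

9fc6bb0

Ancestors of c511e25: {9fc6bb0, c511e25}.
Ancestors of fa32af5: {9fc6bb0, fa32af5}.
Common ancestors: {9fc6bb0}.
The only common ancestor is 9fc6bb0, so it is the merge base.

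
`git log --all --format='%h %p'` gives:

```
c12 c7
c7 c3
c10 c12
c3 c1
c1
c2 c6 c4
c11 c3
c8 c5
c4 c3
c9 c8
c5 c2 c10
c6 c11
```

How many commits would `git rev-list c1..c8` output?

Reachable from c8: {c1, c10, c11, c12, c2, c3, c4, c5, c6, c7, c8}.
Reachable from c1: {c1}.
In c8's history but not c1's: {c10, c11, c12, c2, c3, c4, c5, c6, c7, c8} — 10 commits.

10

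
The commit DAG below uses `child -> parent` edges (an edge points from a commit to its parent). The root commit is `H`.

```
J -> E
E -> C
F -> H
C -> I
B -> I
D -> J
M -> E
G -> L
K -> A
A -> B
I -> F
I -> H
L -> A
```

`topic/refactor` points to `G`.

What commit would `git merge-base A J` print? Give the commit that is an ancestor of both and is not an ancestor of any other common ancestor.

Ancestors of A: {A, B, F, H, I}.
Ancestors of J: {C, E, F, H, I, J}.
Common ancestors: {F, H, I}.
Among these, I is not an ancestor of any other common ancestor — it is the merge base.

I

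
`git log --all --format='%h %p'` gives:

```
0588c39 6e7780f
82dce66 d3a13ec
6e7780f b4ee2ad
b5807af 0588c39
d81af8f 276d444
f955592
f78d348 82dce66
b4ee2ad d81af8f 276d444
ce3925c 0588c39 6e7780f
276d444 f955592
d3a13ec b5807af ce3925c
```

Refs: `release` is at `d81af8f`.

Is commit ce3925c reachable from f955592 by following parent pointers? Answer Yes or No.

Ancestors of f955592: {f955592}.
ce3925c is not in that set, so it is not an ancestor of f955592.

No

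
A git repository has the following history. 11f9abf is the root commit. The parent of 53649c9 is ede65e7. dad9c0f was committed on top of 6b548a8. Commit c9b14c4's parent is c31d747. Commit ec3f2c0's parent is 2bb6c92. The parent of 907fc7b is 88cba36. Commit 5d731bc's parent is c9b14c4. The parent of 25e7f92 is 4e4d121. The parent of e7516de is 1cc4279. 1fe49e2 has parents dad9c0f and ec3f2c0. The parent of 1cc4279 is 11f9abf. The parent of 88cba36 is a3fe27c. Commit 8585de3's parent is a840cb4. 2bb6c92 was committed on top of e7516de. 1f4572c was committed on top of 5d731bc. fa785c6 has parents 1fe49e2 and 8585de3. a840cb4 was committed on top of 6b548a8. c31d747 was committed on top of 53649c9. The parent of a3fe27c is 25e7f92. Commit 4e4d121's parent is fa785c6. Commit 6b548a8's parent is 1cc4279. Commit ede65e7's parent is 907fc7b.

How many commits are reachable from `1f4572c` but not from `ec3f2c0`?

17

Reachable from 1f4572c: {11f9abf, 1cc4279, 1f4572c, 1fe49e2, 25e7f92, 2bb6c92, 4e4d121, 53649c9, 5d731bc, 6b548a8, 8585de3, 88cba36, 907fc7b, a3fe27c, a840cb4, c31d747, c9b14c4, dad9c0f, e7516de, ec3f2c0, ede65e7, fa785c6}.
Reachable from ec3f2c0: {11f9abf, 1cc4279, 2bb6c92, e7516de, ec3f2c0}.
In 1f4572c's history but not ec3f2c0's: {1f4572c, 1fe49e2, 25e7f92, 4e4d121, 53649c9, 5d731bc, 6b548a8, 8585de3, 88cba36, 907fc7b, a3fe27c, a840cb4, c31d747, c9b14c4, dad9c0f, ede65e7, fa785c6} — 17 commits.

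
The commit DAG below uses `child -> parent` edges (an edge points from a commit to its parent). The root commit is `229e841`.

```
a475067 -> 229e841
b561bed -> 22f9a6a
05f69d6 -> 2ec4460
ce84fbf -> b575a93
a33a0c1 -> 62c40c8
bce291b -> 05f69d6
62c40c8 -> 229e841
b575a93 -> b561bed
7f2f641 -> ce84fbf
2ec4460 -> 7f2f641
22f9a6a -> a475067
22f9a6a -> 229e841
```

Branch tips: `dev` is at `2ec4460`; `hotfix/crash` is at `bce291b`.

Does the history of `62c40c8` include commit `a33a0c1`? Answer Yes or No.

No

Ancestors of 62c40c8: {229e841, 62c40c8}.
a33a0c1 is not in that set, so it is not an ancestor of 62c40c8.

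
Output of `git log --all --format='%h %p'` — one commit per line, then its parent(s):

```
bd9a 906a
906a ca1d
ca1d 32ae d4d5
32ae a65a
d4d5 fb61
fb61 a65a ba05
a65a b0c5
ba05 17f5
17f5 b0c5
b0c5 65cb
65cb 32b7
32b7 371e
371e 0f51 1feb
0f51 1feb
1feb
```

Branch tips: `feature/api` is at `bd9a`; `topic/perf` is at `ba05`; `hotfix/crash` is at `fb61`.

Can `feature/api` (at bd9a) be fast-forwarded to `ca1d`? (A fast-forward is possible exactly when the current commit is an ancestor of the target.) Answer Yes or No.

A fast-forward from bd9a to ca1d is possible iff bd9a is an ancestor of ca1d.
Ancestors of ca1d: {0f51, 17f5, 1feb, 32ae, 32b7, 371e, 65cb, a65a, b0c5, ba05, ca1d, d4d5, fb61}.
bd9a is not among them, so fast-forward is not possible.

No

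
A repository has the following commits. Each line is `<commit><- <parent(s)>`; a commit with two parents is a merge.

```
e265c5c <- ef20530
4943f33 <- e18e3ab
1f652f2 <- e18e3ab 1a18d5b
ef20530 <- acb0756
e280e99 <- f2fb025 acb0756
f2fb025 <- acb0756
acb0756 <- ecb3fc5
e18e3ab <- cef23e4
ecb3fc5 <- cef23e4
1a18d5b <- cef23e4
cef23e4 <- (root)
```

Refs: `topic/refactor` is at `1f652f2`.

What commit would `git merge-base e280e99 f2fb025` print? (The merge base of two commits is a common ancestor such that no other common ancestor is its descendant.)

f2fb025

Ancestors of e280e99: {acb0756, cef23e4, e280e99, ecb3fc5, f2fb025}.
Ancestors of f2fb025: {acb0756, cef23e4, ecb3fc5, f2fb025}.
Common ancestors: {acb0756, cef23e4, ecb3fc5, f2fb025}.
Among these, f2fb025 is not an ancestor of any other common ancestor — it is the merge base.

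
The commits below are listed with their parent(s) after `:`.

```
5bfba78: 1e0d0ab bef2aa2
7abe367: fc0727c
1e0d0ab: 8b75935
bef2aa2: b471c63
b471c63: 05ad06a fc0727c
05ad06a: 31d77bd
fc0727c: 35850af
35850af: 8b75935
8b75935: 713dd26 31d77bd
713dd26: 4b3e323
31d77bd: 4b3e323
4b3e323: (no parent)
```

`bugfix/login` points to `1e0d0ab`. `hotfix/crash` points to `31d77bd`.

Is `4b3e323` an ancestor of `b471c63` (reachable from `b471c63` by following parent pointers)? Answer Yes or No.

Ancestors of b471c63 (commits reachable by following parents): {05ad06a, 31d77bd, 35850af, 4b3e323, 713dd26, 8b75935, b471c63, fc0727c}.
4b3e323 is in that set, so it is an ancestor of b471c63.

Yes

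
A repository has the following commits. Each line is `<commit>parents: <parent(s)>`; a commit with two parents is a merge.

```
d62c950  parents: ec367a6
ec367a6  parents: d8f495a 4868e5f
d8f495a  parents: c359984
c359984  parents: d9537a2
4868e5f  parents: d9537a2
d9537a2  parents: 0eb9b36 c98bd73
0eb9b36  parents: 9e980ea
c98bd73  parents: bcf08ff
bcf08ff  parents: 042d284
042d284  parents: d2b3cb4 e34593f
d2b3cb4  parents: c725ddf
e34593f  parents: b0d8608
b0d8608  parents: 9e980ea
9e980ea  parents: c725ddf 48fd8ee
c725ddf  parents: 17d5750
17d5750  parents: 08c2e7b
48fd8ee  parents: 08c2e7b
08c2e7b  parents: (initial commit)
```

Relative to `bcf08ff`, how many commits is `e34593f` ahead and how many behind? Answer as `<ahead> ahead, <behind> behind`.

0 ahead, 3 behind

Reachable from e34593f: {08c2e7b, 17d5750, 48fd8ee, 9e980ea, b0d8608, c725ddf, e34593f}.
Reachable from bcf08ff: {042d284, 08c2e7b, 17d5750, 48fd8ee, 9e980ea, b0d8608, bcf08ff, c725ddf, d2b3cb4, e34593f}.
Only in e34593f's history (ahead): {} — 0.
Only in bcf08ff's history (behind): {042d284, bcf08ff, d2b3cb4} — 3.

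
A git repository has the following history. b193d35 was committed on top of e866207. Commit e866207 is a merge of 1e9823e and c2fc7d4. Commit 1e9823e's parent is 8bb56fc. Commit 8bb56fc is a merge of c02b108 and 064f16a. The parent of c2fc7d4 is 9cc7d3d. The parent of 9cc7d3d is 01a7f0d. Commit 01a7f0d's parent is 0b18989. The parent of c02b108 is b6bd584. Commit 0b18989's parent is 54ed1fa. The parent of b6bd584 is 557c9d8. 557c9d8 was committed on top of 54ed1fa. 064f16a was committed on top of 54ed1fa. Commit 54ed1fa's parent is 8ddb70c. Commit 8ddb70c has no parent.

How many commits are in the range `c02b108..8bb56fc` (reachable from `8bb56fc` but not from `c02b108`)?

Reachable from 8bb56fc: {064f16a, 54ed1fa, 557c9d8, 8bb56fc, 8ddb70c, b6bd584, c02b108}.
Reachable from c02b108: {54ed1fa, 557c9d8, 8ddb70c, b6bd584, c02b108}.
In 8bb56fc's history but not c02b108's: {064f16a, 8bb56fc} — 2 commits.

2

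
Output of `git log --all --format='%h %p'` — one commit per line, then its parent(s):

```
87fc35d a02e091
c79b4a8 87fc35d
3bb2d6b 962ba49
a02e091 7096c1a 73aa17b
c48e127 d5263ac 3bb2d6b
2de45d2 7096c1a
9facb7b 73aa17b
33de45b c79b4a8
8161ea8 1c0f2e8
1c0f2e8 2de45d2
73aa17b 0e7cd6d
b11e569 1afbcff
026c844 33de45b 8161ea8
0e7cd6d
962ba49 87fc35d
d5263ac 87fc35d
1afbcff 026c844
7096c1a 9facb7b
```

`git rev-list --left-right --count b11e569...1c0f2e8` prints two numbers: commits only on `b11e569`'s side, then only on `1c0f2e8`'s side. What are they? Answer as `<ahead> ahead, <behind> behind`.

8 ahead, 0 behind

Reachable from b11e569: {026c844, 0e7cd6d, 1afbcff, 1c0f2e8, 2de45d2, 33de45b, 7096c1a, 73aa17b, 8161ea8, 87fc35d, 9facb7b, a02e091, b11e569, c79b4a8}.
Reachable from 1c0f2e8: {0e7cd6d, 1c0f2e8, 2de45d2, 7096c1a, 73aa17b, 9facb7b}.
Only in b11e569's history (ahead): {026c844, 1afbcff, 33de45b, 8161ea8, 87fc35d, a02e091, b11e569, c79b4a8} — 8.
Only in 1c0f2e8's history (behind): {} — 0.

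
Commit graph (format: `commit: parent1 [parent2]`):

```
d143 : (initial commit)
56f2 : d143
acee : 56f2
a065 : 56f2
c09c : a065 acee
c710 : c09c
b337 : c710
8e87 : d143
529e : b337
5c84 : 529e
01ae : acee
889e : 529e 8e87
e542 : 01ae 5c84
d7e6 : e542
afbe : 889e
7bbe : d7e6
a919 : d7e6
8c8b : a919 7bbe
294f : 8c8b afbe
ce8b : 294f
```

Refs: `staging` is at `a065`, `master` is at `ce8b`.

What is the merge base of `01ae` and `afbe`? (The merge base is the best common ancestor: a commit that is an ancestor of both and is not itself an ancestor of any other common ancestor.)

Ancestors of 01ae: {01ae, 56f2, acee, d143}.
Ancestors of afbe: {529e, 56f2, 889e, 8e87, a065, acee, afbe, b337, c09c, c710, d143}.
Common ancestors: {56f2, acee, d143}.
Among these, acee is not an ancestor of any other common ancestor — it is the merge base.

acee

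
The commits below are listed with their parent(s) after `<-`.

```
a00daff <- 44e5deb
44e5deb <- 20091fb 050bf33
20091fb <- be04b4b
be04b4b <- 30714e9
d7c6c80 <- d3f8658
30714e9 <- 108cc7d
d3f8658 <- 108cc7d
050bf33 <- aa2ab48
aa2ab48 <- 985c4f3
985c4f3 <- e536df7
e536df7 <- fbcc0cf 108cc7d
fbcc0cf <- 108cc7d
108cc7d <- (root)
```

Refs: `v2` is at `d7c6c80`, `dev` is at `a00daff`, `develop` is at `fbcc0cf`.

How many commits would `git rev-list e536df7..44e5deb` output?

7

Reachable from 44e5deb: {050bf33, 108cc7d, 20091fb, 30714e9, 44e5deb, 985c4f3, aa2ab48, be04b4b, e536df7, fbcc0cf}.
Reachable from e536df7: {108cc7d, e536df7, fbcc0cf}.
In 44e5deb's history but not e536df7's: {050bf33, 20091fb, 30714e9, 44e5deb, 985c4f3, aa2ab48, be04b4b} — 7 commits.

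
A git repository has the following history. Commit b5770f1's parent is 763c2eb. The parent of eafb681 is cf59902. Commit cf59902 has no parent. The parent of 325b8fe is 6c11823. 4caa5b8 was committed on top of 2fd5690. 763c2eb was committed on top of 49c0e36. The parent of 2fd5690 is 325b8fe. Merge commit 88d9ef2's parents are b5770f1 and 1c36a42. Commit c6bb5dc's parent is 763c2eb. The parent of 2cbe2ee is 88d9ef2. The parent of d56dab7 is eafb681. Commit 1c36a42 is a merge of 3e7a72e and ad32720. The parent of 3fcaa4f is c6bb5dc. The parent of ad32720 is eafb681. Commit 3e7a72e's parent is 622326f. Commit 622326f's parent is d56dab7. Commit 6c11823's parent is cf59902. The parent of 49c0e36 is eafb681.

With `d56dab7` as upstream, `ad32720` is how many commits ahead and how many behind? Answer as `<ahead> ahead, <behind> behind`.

1 ahead, 1 behind

Reachable from ad32720: {ad32720, cf59902, eafb681}.
Reachable from d56dab7: {cf59902, d56dab7, eafb681}.
Only in ad32720's history (ahead): {ad32720} — 1.
Only in d56dab7's history (behind): {d56dab7} — 1.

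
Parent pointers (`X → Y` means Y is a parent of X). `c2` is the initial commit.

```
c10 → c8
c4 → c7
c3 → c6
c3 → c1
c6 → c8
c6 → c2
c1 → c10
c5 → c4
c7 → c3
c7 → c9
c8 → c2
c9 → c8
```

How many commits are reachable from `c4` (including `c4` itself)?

Walking parent pointers from c4: reachable set = {c1, c10, c2, c3, c4, c6, c7, c8, c9}.
That is 9 commits.

9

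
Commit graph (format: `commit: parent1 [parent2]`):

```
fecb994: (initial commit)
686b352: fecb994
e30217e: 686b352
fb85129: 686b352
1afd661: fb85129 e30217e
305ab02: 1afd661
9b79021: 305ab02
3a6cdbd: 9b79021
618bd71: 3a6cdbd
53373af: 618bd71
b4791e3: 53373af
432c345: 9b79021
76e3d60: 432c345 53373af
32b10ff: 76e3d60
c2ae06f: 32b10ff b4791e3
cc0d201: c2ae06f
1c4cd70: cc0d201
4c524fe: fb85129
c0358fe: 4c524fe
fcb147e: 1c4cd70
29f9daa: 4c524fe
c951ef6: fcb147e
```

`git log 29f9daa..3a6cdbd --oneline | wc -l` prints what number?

Reachable from 3a6cdbd: {1afd661, 305ab02, 3a6cdbd, 686b352, 9b79021, e30217e, fb85129, fecb994}.
Reachable from 29f9daa: {29f9daa, 4c524fe, 686b352, fb85129, fecb994}.
In 3a6cdbd's history but not 29f9daa's: {1afd661, 305ab02, 3a6cdbd, 9b79021, e30217e} — 5 commits.

5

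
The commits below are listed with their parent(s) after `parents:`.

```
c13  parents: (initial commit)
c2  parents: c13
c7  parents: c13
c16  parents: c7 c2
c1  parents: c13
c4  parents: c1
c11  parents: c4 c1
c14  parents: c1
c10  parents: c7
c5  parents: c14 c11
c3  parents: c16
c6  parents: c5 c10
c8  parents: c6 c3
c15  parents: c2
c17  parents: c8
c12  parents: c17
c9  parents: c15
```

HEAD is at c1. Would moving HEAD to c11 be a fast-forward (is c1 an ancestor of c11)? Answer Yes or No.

Yes

A fast-forward from c1 to c11 is possible iff c1 is an ancestor of c11.
Ancestors of c11: {c1, c11, c13, c4}.
c1 is among them, so fast-forward is possible.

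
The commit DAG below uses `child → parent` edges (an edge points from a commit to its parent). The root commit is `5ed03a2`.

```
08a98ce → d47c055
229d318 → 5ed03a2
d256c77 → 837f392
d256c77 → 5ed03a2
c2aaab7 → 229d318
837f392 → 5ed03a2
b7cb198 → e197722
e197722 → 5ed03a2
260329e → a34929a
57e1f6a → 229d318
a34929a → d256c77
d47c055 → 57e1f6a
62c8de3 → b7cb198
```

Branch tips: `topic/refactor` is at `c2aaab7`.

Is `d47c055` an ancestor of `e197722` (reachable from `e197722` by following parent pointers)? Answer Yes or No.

Ancestors of e197722: {5ed03a2, e197722}.
d47c055 is not in that set, so it is not an ancestor of e197722.

No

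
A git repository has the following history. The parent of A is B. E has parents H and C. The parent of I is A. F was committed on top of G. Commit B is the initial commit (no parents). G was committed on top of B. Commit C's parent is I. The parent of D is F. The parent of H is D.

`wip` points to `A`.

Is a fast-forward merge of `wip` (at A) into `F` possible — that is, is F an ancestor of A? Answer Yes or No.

No

A fast-forward from F to A is possible iff F is an ancestor of A.
Ancestors of A: {A, B}.
F is not among them, so fast-forward is not possible.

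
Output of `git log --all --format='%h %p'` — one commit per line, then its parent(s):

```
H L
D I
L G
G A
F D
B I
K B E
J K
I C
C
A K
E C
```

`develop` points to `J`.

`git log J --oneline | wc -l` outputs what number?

Walking parent pointers from J: reachable set = {B, C, E, I, J, K}.
That is 6 commits.

6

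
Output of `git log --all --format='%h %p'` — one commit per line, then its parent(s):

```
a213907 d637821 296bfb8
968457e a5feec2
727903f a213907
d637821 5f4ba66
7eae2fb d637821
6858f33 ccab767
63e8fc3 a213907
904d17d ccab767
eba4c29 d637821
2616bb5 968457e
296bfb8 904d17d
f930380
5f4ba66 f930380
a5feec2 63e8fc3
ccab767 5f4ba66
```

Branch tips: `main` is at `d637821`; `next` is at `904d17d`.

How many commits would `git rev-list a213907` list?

7

Walking parent pointers from a213907: reachable set = {296bfb8, 5f4ba66, 904d17d, a213907, ccab767, d637821, f930380}.
That is 7 commits.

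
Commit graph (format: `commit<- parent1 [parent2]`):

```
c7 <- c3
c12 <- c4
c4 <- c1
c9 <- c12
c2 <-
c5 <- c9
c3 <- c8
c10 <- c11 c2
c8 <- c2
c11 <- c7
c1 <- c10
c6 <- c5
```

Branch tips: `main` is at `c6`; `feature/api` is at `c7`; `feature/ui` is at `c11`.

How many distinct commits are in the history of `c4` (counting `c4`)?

Walking parent pointers from c4: reachable set = {c1, c10, c11, c2, c3, c4, c7, c8}.
That is 8 commits.

8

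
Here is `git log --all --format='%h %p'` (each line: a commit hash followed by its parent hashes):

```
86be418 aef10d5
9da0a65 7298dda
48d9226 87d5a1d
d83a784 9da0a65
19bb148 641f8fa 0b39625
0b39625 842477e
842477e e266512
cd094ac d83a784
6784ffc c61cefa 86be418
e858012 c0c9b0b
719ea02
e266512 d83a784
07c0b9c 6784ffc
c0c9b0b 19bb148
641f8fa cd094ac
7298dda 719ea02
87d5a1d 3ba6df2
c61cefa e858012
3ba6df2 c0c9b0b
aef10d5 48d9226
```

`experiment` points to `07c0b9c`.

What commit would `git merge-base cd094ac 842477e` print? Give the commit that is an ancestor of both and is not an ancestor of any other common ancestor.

Ancestors of cd094ac: {719ea02, 7298dda, 9da0a65, cd094ac, d83a784}.
Ancestors of 842477e: {719ea02, 7298dda, 842477e, 9da0a65, d83a784, e266512}.
Common ancestors: {719ea02, 7298dda, 9da0a65, d83a784}.
Among these, d83a784 is not an ancestor of any other common ancestor — it is the merge base.

d83a784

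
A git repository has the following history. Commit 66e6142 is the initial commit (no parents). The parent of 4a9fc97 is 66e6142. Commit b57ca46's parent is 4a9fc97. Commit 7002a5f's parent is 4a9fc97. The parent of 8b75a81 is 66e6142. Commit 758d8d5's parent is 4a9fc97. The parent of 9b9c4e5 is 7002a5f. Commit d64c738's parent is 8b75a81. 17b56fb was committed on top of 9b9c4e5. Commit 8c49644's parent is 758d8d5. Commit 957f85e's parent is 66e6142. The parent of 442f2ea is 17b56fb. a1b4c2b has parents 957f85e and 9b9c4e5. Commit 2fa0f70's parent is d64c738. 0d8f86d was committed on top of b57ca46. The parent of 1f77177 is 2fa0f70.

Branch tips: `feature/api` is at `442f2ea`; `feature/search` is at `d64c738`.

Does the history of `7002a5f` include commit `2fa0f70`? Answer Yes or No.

Ancestors of 7002a5f: {4a9fc97, 66e6142, 7002a5f}.
2fa0f70 is not in that set, so it is not an ancestor of 7002a5f.

No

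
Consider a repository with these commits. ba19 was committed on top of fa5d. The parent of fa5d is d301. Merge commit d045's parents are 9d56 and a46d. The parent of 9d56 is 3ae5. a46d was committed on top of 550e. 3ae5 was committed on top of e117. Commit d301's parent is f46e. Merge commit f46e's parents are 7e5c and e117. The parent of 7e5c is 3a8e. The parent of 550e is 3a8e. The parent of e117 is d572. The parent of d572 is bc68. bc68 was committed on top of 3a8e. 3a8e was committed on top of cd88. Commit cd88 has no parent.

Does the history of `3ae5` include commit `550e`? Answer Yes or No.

Ancestors of 3ae5: {3a8e, 3ae5, bc68, cd88, d572, e117}.
550e is not in that set, so it is not an ancestor of 3ae5.

No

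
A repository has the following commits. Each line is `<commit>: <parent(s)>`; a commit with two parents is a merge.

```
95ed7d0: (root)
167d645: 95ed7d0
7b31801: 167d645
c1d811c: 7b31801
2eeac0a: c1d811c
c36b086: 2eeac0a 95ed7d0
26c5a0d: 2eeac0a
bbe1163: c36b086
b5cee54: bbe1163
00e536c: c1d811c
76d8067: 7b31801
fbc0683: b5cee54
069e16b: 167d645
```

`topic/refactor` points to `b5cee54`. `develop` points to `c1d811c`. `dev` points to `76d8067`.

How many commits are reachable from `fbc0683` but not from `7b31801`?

6

Reachable from fbc0683: {167d645, 2eeac0a, 7b31801, 95ed7d0, b5cee54, bbe1163, c1d811c, c36b086, fbc0683}.
Reachable from 7b31801: {167d645, 7b31801, 95ed7d0}.
In fbc0683's history but not 7b31801's: {2eeac0a, b5cee54, bbe1163, c1d811c, c36b086, fbc0683} — 6 commits.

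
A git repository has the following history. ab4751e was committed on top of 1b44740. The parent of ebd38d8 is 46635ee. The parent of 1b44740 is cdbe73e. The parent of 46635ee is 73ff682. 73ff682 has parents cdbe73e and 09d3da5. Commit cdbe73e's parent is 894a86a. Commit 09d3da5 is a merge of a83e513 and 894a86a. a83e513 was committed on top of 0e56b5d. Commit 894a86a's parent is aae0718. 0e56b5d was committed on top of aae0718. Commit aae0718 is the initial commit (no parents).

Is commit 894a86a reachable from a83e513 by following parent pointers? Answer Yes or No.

Ancestors of a83e513: {0e56b5d, a83e513, aae0718}.
894a86a is not in that set, so it is not an ancestor of a83e513.

No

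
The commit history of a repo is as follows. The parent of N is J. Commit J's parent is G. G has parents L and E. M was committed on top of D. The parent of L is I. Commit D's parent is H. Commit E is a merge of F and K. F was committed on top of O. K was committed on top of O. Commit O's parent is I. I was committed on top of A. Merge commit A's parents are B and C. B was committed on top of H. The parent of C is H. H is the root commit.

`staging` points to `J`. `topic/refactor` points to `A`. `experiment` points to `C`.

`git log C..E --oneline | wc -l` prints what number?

7

Reachable from E: {A, B, C, E, F, H, I, K, O}.
Reachable from C: {C, H}.
In E's history but not C's: {A, B, E, F, I, K, O} — 7 commits.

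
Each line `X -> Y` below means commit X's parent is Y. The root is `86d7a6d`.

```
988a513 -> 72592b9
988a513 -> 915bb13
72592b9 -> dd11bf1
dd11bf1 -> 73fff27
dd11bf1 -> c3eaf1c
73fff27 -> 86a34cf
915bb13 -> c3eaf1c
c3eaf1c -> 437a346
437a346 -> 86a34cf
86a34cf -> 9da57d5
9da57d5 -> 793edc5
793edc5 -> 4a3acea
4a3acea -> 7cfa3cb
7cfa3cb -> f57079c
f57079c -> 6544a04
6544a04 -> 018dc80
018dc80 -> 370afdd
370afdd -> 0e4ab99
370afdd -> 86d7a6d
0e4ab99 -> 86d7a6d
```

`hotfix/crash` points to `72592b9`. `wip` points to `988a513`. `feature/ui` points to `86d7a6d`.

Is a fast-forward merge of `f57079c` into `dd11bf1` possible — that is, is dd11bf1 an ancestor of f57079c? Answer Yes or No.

No

A fast-forward from dd11bf1 to f57079c is possible iff dd11bf1 is an ancestor of f57079c.
Ancestors of f57079c: {018dc80, 0e4ab99, 370afdd, 6544a04, 86d7a6d, f57079c}.
dd11bf1 is not among them, so fast-forward is not possible.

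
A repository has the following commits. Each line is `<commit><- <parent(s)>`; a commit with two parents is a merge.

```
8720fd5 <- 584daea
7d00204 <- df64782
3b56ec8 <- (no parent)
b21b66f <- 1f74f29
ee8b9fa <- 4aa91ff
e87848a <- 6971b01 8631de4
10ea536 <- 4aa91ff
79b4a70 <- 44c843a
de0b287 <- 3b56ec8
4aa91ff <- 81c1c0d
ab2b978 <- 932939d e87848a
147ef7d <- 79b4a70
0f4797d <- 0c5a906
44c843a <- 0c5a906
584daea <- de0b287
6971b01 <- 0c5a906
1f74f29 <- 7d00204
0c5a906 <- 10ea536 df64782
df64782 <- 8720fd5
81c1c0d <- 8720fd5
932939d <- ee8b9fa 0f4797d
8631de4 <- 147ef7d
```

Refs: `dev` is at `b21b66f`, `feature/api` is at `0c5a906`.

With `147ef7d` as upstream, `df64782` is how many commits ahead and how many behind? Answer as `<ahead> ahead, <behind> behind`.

Reachable from df64782: {3b56ec8, 584daea, 8720fd5, de0b287, df64782}.
Reachable from 147ef7d: {0c5a906, 10ea536, 147ef7d, 3b56ec8, 44c843a, 4aa91ff, 584daea, 79b4a70, 81c1c0d, 8720fd5, de0b287, df64782}.
Only in df64782's history (ahead): {} — 0.
Only in 147ef7d's history (behind): {0c5a906, 10ea536, 147ef7d, 44c843a, 4aa91ff, 79b4a70, 81c1c0d} — 7.

0 ahead, 7 behind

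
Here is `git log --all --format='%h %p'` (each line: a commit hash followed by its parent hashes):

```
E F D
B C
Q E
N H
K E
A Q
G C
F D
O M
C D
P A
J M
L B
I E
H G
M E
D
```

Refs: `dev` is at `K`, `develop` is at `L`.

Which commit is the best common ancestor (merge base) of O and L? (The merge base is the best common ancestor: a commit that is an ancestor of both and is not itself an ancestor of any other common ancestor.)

Ancestors of O: {D, E, F, M, O}.
Ancestors of L: {B, C, D, L}.
Common ancestors: {D}.
The only common ancestor is D, so it is the merge base.

D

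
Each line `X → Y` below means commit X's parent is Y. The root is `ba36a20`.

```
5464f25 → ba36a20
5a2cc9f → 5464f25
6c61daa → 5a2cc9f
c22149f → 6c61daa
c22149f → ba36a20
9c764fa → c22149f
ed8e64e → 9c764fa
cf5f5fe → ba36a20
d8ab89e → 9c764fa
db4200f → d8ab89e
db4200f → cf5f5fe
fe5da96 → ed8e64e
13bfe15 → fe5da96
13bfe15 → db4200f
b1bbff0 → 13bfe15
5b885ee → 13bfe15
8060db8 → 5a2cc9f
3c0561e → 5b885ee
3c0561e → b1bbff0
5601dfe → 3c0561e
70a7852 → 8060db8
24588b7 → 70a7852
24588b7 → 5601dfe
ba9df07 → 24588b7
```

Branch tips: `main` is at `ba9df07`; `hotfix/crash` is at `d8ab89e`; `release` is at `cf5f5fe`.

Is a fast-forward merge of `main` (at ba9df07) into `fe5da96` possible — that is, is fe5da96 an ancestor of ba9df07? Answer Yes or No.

Yes

A fast-forward from fe5da96 to ba9df07 is possible iff fe5da96 is an ancestor of ba9df07.
Ancestors of ba9df07: {13bfe15, 24588b7, 3c0561e, 5464f25, 5601dfe, 5a2cc9f, 5b885ee, 6c61daa, 70a7852, 8060db8, 9c764fa, b1bbff0, ba36a20, ba9df07, c22149f, cf5f5fe, d8ab89e, db4200f, ed8e64e, fe5da96}.
fe5da96 is among them, so fast-forward is possible.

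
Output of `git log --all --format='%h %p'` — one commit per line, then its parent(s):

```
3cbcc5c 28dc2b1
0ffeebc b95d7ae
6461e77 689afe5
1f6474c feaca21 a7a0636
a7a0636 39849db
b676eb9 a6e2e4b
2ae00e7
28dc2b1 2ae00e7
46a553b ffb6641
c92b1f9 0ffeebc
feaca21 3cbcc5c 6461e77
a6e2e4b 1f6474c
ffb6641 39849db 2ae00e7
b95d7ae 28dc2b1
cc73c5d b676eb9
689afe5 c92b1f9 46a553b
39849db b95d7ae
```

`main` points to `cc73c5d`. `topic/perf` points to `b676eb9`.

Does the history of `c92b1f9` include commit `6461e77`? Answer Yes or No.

Ancestors of c92b1f9: {0ffeebc, 28dc2b1, 2ae00e7, b95d7ae, c92b1f9}.
6461e77 is not in that set, so it is not an ancestor of c92b1f9.

No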